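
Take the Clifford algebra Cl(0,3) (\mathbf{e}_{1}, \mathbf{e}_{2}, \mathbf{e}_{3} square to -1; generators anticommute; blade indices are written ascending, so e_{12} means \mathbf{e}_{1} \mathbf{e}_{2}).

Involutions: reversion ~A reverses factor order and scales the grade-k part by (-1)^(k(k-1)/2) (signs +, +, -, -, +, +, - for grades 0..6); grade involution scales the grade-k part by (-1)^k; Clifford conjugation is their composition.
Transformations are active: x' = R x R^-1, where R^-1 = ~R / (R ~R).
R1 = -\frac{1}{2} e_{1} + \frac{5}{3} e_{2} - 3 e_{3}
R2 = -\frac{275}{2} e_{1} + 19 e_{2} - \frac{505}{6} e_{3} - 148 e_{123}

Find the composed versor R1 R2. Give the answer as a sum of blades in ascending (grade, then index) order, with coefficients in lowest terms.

Distribute over the terms of R1 (each basis-blade product reordered to ascending indices, repeated generators contracted through their squares):
(-\frac{1}{2} e_{1}) R2 = -\frac{275}{4} - \frac{19}{2} e_{12} + \frac{505}{12} e_{13} - 74 e_{23}
(\frac{5}{3} e_{2}) R2 = -\frac{95}{3} + \frac{1375}{6} e_{12} - \frac{740}{3} e_{13} - \frac{2525}{18} e_{23}
(-3 e_{3}) R2 = -\frac{505}{2} - 444 e_{12} - \frac{825}{2} e_{13} + 57 e_{23}
Summing the partial products and collecting blades:
Answer: -\frac{4235}{12} - \frac{673}{3} e_{12} - \frac{7405}{12} e_{13} - \frac{2831}{18} e_{23}


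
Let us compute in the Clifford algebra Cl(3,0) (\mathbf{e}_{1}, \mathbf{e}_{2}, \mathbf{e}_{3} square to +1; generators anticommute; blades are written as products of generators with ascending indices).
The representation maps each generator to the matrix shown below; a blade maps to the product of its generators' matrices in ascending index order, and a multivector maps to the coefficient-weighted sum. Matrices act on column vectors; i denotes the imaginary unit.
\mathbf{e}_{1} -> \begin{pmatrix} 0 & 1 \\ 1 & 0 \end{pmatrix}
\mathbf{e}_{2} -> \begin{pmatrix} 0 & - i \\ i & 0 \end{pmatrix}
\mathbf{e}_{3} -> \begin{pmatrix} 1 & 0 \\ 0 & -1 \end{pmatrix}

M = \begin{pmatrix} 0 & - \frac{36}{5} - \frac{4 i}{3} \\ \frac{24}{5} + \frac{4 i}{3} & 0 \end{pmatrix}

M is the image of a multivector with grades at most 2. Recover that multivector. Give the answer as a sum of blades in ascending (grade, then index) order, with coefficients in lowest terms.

Method: 1, rho(e_{1}), rho(e_{2}), rho(e_{3}) form a trace-orthogonal basis of the 2x2 complex matrices (tr(X Y) = 2 if X = Y, else 0), so M = m0*1 + m1*rho(e_{1}) + m2*rho(e_{2}) + m3*rho(e_{3}) with m0 = tr(M)/2 = 0, m1 = tr(M rho(e_{1}))/2 = - \frac{6}{5}, m2 = tr(M rho(e_{2}))/2 = \frac{4}{3} - 6 i, m3 = tr(M rho(e_{3}))/2 = 0.
Multiplying table entries, the bivector images are rho(e_{1} e_{2}) = i*rho(e_{3}), rho(e_{1} e_{3}) = -i*rho(e_{2}), rho(e_{2} e_{3}) = i*rho(e_{1}); with real blade coefficients the real parts of m0..m3 are the coefficients of 1, e_{1}, e_{2}, e_{3} and the imaginary parts give the bivectors (e_{2} e_{3}: Im m1, e_{1} e_{3}: -Im m2, e_{1} e_{2}: Im m3).
Answer: -\frac{6}{5} e_{1} + \frac{4}{3} e_{2} + 6 e_{1} e_{3}


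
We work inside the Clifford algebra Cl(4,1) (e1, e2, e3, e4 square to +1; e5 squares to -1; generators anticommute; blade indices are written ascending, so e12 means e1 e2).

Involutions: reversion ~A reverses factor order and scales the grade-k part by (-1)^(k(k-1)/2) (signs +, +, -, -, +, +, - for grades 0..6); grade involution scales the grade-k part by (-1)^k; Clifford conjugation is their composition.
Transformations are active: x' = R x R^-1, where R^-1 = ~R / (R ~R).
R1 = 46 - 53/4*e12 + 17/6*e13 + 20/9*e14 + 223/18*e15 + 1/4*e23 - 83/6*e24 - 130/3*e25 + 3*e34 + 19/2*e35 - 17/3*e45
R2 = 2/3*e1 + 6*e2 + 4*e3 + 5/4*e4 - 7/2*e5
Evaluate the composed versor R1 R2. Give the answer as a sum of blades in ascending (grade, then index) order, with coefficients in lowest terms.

Distribute over the terms of R2 (each basis-blade product reordered to ascending indices, repeated generators contracted through their squares):
R1 (2/3*e1) = 92/3*e1 + 53/6*e2 - 17/9*e3 - 40/27*e4 - 223/27*e5 + 1/6*e123 - 83/9*e124 - 260/9*e125 + 2*e134 + 19/3*e135 - 34/9*e145
R1 (6*e2) = -159/2*e1 + 276*e2 - 3/2*e3 + 83*e4 + 260*e5 - 17*e123 - 40/3*e124 - 223/3*e125 + 18*e234 + 57*e235 - 34*e245
R1 (4*e3) = 34/3*e1 + e2 + 184*e3 - 12*e4 - 38*e5 - 53*e123 - 80/9*e134 - 446/9*e135 + 166/3*e234 + 520/3*e235 - 68/3*e345
R1 (5/4*e4) = 25/9*e1 - 415/24*e2 + 15/4*e3 + 115/2*e4 + 85/12*e5 - 265/16*e124 + 85/24*e134 - 1115/72*e145 + 5/16*e234 + 325/6*e245 - 95/8*e345
R1 (-7/2*e5) = 1561/36*e1 - 455/3*e2 + 133/4*e3 - 119/6*e4 - 161*e5 + 371/8*e125 - 119/12*e135 - 70/9*e145 - 7/8*e235 + 581/12*e245 - 21/2*e345
Summing the partial products and collecting blades:
Answer: 311/36*e1 + 935/8*e2 + 3917/18*e3 + 2894/27*e4 + 6461/108*e5 - 419/6*e123 - 5633/144*e124 - 4093/72*e125 - 241/72*e134 - 1913/36*e135 - 649/24*e145 + 3535/48*e234 + 5507/24*e235 + 823/12*e245 - 1081/24*e345


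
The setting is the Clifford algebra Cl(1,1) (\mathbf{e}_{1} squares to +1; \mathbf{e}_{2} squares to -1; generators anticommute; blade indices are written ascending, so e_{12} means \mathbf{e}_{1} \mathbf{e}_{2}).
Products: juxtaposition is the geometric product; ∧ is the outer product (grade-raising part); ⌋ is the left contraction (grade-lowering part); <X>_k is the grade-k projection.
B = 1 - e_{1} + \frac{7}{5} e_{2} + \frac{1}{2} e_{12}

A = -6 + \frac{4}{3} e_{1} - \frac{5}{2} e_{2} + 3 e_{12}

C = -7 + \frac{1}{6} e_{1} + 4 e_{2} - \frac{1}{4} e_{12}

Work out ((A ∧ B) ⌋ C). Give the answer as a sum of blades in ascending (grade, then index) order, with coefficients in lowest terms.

step 1: -6 + \frac{22}{3} e_{1} - \frac{109}{10} e_{2} - \frac{19}{30} e_{12}
step 2: \frac{31313}{360} + \frac{69}{40} e_{1} - \frac{155}{6} e_{2} + \frac{3}{2} e_{12}
Answer: \frac{31313}{360} + \frac{69}{40} e_{1} - \frac{155}{6} e_{2} + \frac{3}{2} e_{12}


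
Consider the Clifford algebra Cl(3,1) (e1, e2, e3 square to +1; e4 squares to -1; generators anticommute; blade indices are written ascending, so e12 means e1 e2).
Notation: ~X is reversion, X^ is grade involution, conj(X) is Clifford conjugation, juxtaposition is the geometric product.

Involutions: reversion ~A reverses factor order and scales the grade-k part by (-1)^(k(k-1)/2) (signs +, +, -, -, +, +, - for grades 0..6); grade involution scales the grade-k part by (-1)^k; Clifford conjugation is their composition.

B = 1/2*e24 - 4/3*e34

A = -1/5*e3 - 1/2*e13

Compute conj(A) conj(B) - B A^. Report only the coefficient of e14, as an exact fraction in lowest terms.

first term: 4/15*e4 + 2/3*e14 + 1/10*e234 + 1/4*e1234
second term: 4/15*e4 - 2/3*e14 - 1/10*e234 + 1/4*e1234
Answer: 4/3


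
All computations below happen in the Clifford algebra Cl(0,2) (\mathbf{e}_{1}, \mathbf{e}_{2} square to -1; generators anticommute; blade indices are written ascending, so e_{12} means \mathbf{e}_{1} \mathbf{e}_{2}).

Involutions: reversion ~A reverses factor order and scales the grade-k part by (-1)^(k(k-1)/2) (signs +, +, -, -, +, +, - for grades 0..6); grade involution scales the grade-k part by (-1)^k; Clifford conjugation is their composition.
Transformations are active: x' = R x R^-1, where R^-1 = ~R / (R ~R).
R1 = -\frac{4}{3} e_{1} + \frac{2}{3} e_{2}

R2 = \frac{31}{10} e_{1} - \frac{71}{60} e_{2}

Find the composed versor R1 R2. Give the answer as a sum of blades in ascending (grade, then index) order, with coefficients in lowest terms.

Distribute over the terms of R1 (each basis-blade product reordered to ascending indices, repeated generators contracted through their squares):
(-\frac{4}{3} e_{1}) R2 = \frac{62}{15} + \frac{71}{45} e_{12}
(\frac{2}{3} e_{2}) R2 = \frac{71}{90} - \frac{31}{15} e_{12}
Summing the partial products and collecting blades:
Answer: \frac{443}{90} - \frac{22}{45} e_{12}


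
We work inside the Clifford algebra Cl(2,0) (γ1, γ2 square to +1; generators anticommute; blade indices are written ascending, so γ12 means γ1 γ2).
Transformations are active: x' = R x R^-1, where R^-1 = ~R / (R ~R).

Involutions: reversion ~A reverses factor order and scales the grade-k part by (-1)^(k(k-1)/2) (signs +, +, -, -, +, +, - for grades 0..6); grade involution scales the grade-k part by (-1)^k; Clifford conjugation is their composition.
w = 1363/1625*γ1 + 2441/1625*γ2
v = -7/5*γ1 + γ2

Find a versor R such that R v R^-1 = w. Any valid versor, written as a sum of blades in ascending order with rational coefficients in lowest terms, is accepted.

A norm check does it: q(v) = q(w) = 74/25, hence R = v + w = -912/1625*γ1 + 4066/1625*γ2 realises the map — parallel part kept, (v - w)/2 negated, v carried to w.
Answer: -912/1625*γ1 + 4066/1625*γ2


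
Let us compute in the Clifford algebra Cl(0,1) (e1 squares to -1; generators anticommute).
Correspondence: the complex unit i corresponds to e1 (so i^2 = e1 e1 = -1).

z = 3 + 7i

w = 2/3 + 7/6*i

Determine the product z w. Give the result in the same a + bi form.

In blades: z = 3 + 7*e1, w = 2/3 + 7/6*e1.
Distribute z over w term by term (generator squares from the signature, products reordered to ascending indices): (3)*w = 2 + 7/2*e1; (7*e1)*w = -49/6 + 14/3*e1.
Sum: -37/6 + 49/6*e1; translating back through the correspondence:
Answer: -37/6 + 49/6*i


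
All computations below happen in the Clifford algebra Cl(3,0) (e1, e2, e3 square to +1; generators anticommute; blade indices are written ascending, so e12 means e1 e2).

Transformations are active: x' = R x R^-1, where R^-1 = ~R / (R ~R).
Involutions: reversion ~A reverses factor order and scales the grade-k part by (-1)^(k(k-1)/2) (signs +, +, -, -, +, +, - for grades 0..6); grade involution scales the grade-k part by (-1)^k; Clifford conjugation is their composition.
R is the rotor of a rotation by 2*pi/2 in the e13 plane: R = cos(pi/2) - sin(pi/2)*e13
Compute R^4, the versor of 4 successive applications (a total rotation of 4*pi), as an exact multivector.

Because a rotor carries half the rotation angle, composing 4 copies of this e13-plane rotor multiplies the phase: 4*(pi/2) = 2*pi, hence R^4 = cos(2*pi) - sin(2*pi)*e13.
cos(2*pi) = 1 and sin(2*pi) = 0, so R^4 = 1. The total rotation 4*pi is 2 full turns, so every vector returns to itself, yet the rotor is +1, back on the identity sheet (an even number of 2*pi turns).
Answer: 1


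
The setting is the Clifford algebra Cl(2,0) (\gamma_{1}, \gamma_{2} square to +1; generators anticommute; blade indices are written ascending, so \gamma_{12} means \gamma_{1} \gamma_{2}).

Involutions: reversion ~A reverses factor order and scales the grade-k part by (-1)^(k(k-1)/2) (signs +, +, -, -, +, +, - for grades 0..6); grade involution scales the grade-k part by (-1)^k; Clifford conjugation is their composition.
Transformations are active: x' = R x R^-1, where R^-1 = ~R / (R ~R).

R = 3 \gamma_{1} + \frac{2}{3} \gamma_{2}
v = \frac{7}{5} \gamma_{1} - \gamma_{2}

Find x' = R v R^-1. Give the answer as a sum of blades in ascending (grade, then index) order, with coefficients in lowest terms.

~R = 3 \gamma_{1} + \frac{2}{3} \gamma_{2}, and R ~R = \frac{85}{9}, so R^-1 = ~R / (\frac{85}{9}).
R v = \frac{53}{15} - \frac{59}{15} \gamma_{12}
Answer: \frac{359}{425} \gamma_{1} + \frac{637}{425} \gamma_{2}


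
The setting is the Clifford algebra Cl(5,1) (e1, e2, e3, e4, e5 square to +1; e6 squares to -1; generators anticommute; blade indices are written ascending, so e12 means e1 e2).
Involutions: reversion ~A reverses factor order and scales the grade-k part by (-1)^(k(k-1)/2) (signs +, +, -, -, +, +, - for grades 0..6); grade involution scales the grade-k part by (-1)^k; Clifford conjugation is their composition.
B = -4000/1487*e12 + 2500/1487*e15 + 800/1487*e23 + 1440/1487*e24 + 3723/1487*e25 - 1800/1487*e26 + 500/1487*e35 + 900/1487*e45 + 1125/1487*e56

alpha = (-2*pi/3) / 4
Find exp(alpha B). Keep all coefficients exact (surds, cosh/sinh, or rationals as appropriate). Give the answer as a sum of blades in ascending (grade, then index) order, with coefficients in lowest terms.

B^2 term by term: the squares give (-4000/1487)^2*(e12)^2 + (2500/1487)^2*(e15)^2 + (800/1487)^2*(e23)^2 + (1440/1487)^2*(e24)^2 + (3723/1487)^2*(e25)^2 + (-1800/1487)^2*(e26)^2 + (500/1487)^2*(e35)^2 + (900/1487)^2*(e45)^2 + (1125/1487)^2*(e56)^2 = 16000000/2211169*(-1) + 6250000/2211169*(-1) + 640000/2211169*(-1) + 2073600/2211169*(-1) + 13860729/2211169*(-1) + 3240000/2211169*(+1) + 250000/2211169*(-1) + 810000/2211169*(-1) + 1265625/2211169*(+1) = -16 (each basis 2-blade squares to minus the product of its generators' squares); cross terms between blades sharing an index anticommute and cancel; the commuting (index-disjoint) pairs give grade-4 terms 2*c*c'*(blade product), which cancel blade by blade — e1235: -4000000/2211169 + 4000000/2211169 = 0; e1245: -7200000/2211169 + 7200000/2211169 = 0; e1256: -9000000/2211169 + 9000000/2211169 = 0; e2345: 1440000/2211169 - 1440000/2211169 = 0; e2356: 1800000/2211169 - 1800000/2211169 = 0; e2456: 3240000/2211169 - 3240000/2211169 = 0 — confirming B is simple. So B^2 = -16.
B^2 = -16 — B^2 < 0, so the exponential closes trigonometrically: l = 4, alpha*l = -2*pi/3, so exp(alpha B) = cos(-2*pi/3) + (sin(-2*pi/3)/4)*B = -1/2 + (-sqrt(3)/8)*B.
Answer: -1/2 + 500*sqrt(3)/1487*e12 - 625*sqrt(3)/2974*e15 - 100*sqrt(3)/1487*e23 - 180*sqrt(3)/1487*e24 - 3723*sqrt(3)/11896*e25 + 225*sqrt(3)/1487*e26 - 125*sqrt(3)/2974*e35 - 225*sqrt(3)/2974*e45 - 1125*sqrt(3)/11896*e56


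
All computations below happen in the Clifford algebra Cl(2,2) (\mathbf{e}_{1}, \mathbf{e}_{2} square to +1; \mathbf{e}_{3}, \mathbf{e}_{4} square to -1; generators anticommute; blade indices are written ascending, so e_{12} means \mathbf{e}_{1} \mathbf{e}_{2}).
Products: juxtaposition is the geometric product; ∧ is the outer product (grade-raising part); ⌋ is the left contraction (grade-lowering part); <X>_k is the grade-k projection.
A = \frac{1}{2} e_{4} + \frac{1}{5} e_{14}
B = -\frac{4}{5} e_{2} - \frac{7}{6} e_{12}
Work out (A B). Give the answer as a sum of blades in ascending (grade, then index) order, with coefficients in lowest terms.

step 1: \frac{1}{6} e_{24} - \frac{127}{300} e_{124}
Answer: \frac{1}{6} e_{24} - \frac{127}{300} e_{124}


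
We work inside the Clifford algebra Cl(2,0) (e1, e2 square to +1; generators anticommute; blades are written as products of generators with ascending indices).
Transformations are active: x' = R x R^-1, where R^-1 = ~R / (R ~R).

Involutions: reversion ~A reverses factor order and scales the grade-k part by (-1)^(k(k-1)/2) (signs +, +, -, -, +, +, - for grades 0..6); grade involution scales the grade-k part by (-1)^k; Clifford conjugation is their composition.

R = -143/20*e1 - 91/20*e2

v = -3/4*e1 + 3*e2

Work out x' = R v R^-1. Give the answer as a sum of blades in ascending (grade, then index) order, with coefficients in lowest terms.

~R = -143/20*e1 - 91/20*e2, and R ~R = 2873/40, so R^-1 = ~R / (2873/40).
R v = -663/80 - 1989/80*e1 e2
Answer: 12/5*e1 - 39/20*e2


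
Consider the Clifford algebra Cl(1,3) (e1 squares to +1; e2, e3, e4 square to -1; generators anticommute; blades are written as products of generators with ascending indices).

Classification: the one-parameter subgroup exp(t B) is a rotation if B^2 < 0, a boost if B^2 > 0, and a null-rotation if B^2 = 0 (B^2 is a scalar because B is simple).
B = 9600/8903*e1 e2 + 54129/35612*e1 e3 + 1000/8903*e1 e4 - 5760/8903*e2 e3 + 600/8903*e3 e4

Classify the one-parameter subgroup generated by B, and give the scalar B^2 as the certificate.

B^2 term by term: the squares give (9600/8903)^2*(e1 e2)^2 + (54129/35612)^2*(e1 e3)^2 + (1000/8903)^2*(e1 e4)^2 + (-5760/8903)^2*(e2 e3)^2 + (600/8903)^2*(e3 e4)^2 = 92160000/79263409*(+1) + 2929948641/1268214544*(+1) + 1000000/79263409*(+1) + 33177600/79263409*(-1) + 360000/79263409*(-1) = 49/16 (each basis 2-blade squares to minus the product of its generators' squares); cross terms between blades sharing an index anticommute and cancel; the commuting (index-disjoint) pairs give grade-4 terms 2*c*c'*(blade product), which cancel blade by blade — e1 e2 e3 e4: 11520000/79263409 - 11520000/79263409 = 0 — confirming B is simple. So B^2 = 49/16.
Answer: boost, certificate B^2 = 49/16. The class reads off the invariant scalar 49/16 directly.


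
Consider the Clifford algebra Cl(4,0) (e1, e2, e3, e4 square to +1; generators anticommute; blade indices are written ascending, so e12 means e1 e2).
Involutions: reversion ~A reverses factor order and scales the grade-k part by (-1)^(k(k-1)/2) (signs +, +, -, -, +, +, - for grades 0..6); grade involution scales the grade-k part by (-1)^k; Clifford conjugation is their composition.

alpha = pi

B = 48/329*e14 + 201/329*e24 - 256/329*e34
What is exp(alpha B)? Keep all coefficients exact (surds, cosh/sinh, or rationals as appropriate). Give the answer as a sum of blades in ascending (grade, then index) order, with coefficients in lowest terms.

B^2 term by term: the squares give (48/329)^2*(e14)^2 + (201/329)^2*(e24)^2 + (-256/329)^2*(e34)^2 = 2304/108241*(-1) + 40401/108241*(-1) + 65536/108241*(-1) = -1 (each basis 2-blade squares to minus the product of its generators' squares); cross terms between blades sharing an index anticommute and cancel. So B^2 = -1.
B^2 = -1 — B^2 < 0, so the exponential closes trigonometrically: l = 1, alpha*l = pi, so exp(alpha B) = cos(pi) + (sin(pi)/1)*B = -1 + (0)*B.
Answer: -1


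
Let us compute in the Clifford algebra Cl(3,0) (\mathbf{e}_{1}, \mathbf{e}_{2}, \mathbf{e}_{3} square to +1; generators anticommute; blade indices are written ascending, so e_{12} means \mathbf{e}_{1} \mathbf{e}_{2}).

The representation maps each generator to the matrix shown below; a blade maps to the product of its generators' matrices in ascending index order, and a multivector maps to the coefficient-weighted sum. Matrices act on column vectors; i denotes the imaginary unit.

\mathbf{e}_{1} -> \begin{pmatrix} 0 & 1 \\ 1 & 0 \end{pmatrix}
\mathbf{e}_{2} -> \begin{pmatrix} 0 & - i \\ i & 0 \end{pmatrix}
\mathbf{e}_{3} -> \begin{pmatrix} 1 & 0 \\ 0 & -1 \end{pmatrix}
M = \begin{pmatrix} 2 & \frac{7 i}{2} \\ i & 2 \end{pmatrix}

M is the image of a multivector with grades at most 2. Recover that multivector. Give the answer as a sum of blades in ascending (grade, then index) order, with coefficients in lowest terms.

Method: 1, rho(e_{1}), rho(e_{2}), rho(e_{3}) form a trace-orthogonal basis of the 2x2 complex matrices (tr(X Y) = 2 if X = Y, else 0), so M = m0*1 + m1*rho(e_{1}) + m2*rho(e_{2}) + m3*rho(e_{3}) with m0 = tr(M)/2 = 2, m1 = tr(M rho(e_{1}))/2 = \frac{9 i}{4}, m2 = tr(M rho(e_{2}))/2 = - \frac{5}{4}, m3 = tr(M rho(e_{3}))/2 = 0.
Multiplying table entries, the bivector images are rho(e_{12}) = i*rho(e_{3}), rho(e_{13}) = -i*rho(e_{2}), rho(e_{23}) = i*rho(e_{1}); with real blade coefficients the real parts of m0..m3 are the coefficients of 1, e_{1}, e_{2}, e_{3} and the imaginary parts give the bivectors (e_{23}: Im m1, e_{13}: -Im m2, e_{12}: Im m3).
Answer: 2 - \frac{5}{4} e_{2} + \frac{9}{4} e_{23}


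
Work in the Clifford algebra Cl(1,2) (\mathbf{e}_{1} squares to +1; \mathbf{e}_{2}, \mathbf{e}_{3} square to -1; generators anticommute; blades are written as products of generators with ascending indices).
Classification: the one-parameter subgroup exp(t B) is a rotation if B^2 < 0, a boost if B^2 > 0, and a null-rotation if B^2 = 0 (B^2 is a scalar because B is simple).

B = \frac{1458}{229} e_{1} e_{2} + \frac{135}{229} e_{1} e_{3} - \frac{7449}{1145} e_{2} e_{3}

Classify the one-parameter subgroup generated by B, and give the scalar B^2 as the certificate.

B^2 term by term: the squares give (\frac{1458}{229})^2*(e_{1} e_{2})^2 + (\frac{135}{229})^2*(e_{1} e_{3})^2 + (-\frac{7449}{1145})^2*(e_{2} e_{3})^2 = \frac{2125764}{52441}*(+1) + \frac{18225}{52441}*(+1) + \frac{55487601}{1311025}*(-1) = -\frac{36}{25} (each basis 2-blade squares to minus the product of its generators' squares); cross terms between blades sharing an index anticommute and cancel. So B^2 = -\frac{36}{25}.
Answer: rotation, certificate B^2 = -\frac{36}{25}. B^2 = -\frac{36}{25} is basis-independent, so its sign is the whole story.


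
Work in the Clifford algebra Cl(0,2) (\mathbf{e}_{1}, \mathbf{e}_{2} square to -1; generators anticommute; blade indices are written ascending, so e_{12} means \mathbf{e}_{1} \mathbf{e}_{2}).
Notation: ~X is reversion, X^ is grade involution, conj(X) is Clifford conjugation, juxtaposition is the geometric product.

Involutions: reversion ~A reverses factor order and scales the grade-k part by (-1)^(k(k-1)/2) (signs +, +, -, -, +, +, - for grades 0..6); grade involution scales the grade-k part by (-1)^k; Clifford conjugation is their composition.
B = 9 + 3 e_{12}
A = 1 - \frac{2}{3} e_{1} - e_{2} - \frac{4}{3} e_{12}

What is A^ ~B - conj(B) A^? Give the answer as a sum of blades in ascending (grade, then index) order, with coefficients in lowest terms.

first term: 5 + 3 e_{1} + 11 e_{2} - 15 e_{12}
second term: 5 + 9 e_{1} + 7 e_{2} - 15 e_{12}
Answer: -6 e_{1} + 4 e_{2}


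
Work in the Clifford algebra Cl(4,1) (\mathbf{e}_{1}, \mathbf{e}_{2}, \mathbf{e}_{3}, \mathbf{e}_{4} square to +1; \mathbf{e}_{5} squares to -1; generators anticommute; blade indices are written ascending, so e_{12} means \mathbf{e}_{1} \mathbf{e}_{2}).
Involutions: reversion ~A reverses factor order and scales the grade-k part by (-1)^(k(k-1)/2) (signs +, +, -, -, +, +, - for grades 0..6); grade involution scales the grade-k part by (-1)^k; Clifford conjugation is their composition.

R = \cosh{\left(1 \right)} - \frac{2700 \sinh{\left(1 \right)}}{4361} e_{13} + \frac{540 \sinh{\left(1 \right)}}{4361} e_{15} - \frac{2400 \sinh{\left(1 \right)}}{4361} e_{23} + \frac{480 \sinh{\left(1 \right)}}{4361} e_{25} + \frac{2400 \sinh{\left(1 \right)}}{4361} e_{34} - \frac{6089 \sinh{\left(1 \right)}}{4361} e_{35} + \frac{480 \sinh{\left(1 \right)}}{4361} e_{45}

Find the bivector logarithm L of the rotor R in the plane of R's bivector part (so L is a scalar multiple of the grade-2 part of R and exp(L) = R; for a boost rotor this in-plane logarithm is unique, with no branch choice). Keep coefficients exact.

The scalar part of R is \cosh{\left(1 \right)}, giving the rapidity magnitude (cosh is even); the bivector part supplies orientation, its quotient by sinh of the rapidity is the plane, and L = rapidity * plane — unique in that plane, since flipping both signs leaves L unchanged.
Concretely: cosh(rapidity) = \cosh{\left(1 \right)} gives rapidity = ±1, and since rapidity/sinh(rapidity) is even the sign is immaterial: L = (rapidity/sinh(rapidity)) * <R>_2 = (\frac{1}{\sinh{\left(1 \right)}}) * <R>_2.
Answer: - \frac{2700}{4361} e_{13} + \frac{540}{4361} e_{15} - \frac{2400}{4361} e_{23} + \frac{480}{4361} e_{25} + \frac{2400}{4361} e_{34} - \frac{6089}{4361} e_{35} + \frac{480}{4361} e_{45}


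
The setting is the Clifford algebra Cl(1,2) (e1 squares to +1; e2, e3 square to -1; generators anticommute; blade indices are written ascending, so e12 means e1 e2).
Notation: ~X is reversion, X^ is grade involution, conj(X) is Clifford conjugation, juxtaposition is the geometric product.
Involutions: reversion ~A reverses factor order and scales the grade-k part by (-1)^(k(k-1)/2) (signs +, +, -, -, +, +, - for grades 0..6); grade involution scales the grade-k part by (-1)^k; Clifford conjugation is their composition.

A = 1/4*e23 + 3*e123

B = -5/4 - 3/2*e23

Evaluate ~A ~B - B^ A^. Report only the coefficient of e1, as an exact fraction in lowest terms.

first term: 3/8 + 9/2*e1 + 5/16*e23 + 15/4*e123
second term: 3/8 - 9/2*e1 - 5/16*e23 + 15/4*e123
Answer: 9


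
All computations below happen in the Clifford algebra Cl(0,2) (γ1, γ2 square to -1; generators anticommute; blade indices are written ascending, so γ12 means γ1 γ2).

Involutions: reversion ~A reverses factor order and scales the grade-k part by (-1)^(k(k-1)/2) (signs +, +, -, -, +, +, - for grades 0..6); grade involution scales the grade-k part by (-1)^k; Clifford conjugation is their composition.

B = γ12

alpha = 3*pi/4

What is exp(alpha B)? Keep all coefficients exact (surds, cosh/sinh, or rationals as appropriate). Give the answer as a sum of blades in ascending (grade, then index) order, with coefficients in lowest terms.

B^2 = (1)^2*(γ12)^2 = 1*(-1) = -1 (a basis 2-blade squares to minus the product of its generators' squares).
B^2 = -1 — a negative square means the series sums to a rotation: l = 1, alpha*l = 3*pi/4, so exp(alpha B) = cos(3*pi/4) + (sin(3*pi/4)/1)*B = -sqrt(2)/2 + (sqrt(2)/2)*B.
Answer: -sqrt(2)/2 + sqrt(2)/2*γ12


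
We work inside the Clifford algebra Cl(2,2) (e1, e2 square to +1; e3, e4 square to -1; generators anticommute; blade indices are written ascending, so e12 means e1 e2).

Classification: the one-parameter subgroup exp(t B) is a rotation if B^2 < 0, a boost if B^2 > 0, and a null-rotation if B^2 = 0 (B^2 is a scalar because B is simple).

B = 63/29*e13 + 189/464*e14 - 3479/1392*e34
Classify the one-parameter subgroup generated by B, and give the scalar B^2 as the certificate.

B^2 term by term: the squares give (63/29)^2*(e13)^2 + (189/464)^2*(e14)^2 + (-3479/1392)^2*(e34)^2 = 3969/841*(+1) + 35721/215296*(+1) + 12103441/1937664*(-1) = -49/36 (each basis 2-blade squares to minus the product of its generators' squares); cross terms between blades sharing an index anticommute and cancel. So B^2 = -49/36.
Answer: rotation, certificate B^2 = -49/36. Key observation: B^2 = -49/36 is a conjugation invariant, so its sign decides the class regardless of the surface form of B.


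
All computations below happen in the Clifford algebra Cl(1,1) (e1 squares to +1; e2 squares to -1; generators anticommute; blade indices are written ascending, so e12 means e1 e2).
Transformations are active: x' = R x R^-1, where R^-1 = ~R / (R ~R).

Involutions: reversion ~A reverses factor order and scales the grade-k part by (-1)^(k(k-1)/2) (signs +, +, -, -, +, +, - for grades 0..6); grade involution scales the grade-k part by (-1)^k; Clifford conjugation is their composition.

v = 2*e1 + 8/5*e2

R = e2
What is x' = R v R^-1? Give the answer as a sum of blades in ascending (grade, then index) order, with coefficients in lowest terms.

~R = e2, and R ~R = -1, so R^-1 = ~R / (-1).
R v = -8/5 - 2*e12
Answer: -2*e1 + 8/5*e2


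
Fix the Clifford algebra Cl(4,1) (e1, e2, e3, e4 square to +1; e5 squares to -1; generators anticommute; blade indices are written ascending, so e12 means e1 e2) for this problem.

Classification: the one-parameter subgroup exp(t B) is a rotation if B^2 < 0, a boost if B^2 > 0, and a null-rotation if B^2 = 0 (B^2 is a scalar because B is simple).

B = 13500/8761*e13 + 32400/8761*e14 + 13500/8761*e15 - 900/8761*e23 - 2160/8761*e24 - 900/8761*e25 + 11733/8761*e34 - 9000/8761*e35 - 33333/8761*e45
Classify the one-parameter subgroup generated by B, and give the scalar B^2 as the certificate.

B^2 term by term: the squares give (13500/8761)^2*(e13)^2 + (32400/8761)^2*(e14)^2 + (13500/8761)^2*(e15)^2 + (-900/8761)^2*(e23)^2 + (-2160/8761)^2*(e24)^2 + (-900/8761)^2*(e25)^2 + (11733/8761)^2*(e34)^2 + (-9000/8761)^2*(e35)^2 + (-33333/8761)^2*(e45)^2 = 182250000/76755121*(-1) + 1049760000/76755121*(-1) + 182250000/76755121*(+1) + 810000/76755121*(-1) + 4665600/76755121*(-1) + 810000/76755121*(+1) + 137663289/76755121*(-1) + 81000000/76755121*(+1) + 1111088889/76755121*(+1) = 0 (each basis 2-blade squares to minus the product of its generators' squares); cross terms between blades sharing an index anticommute and cancel; the commuting (index-disjoint) pairs give grade-4 terms 2*c*c'*(blade product), which cancel blade by blade — e1234: 58320000/76755121 - 58320000/76755121 = 0; e1235: 24300000/76755121 - 24300000/76755121 = 0; e1245: 58320000/76755121 - 58320000/76755121 = 0; e1345: -899991000/76755121 + 583200000/76755121 + 316791000/76755121 = 0; e2345: 59999400/76755121 - 38880000/76755121 - 21119400/76755121 = 0 — confirming B is simple. So B^2 = 0.
Answer: null-rotation, certificate B^2 = 0. B^2 = 0 is basis-independent, so its sign is the whole story.


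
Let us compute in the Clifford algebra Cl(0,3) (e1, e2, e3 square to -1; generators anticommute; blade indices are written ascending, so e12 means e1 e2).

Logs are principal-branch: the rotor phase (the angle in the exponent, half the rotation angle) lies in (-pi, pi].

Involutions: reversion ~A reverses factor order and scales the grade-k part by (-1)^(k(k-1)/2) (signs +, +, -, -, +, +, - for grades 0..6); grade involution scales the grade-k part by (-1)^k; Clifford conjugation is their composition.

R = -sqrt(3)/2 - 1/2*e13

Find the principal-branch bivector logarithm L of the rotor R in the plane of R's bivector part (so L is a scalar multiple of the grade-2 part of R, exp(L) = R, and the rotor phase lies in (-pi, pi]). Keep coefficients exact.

The scalar part of R is -sqrt(3)/2, so the principal-branch rotor phase is pinned; divide the bivector part by its sine to get the unit plane — L is the phase times that plane.
Concretely: cos(phase) = -sqrt(3)/2 gives phase = ±5*pi/6, and since phase/sin(phase) is even the sign is immaterial: L = (phase/sin(phase)) * <R>_2 = (5*pi/3) * <R>_2.
Answer: -5*pi/6*e13


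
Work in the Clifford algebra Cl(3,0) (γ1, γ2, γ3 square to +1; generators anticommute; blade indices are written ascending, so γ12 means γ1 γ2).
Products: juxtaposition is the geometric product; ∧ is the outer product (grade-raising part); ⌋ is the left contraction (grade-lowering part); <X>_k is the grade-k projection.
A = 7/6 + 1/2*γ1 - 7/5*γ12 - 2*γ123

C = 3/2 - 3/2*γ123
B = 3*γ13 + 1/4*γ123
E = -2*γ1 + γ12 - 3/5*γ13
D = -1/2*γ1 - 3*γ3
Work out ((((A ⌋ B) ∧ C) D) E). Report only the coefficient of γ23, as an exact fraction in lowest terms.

step 1: 1/2 + 37/20*γ3 + 7/2*γ13 + 1/8*γ23 + 7/24*γ123
step 2: 3/4 + 111/40*γ3 + 21/4*γ13 + 3/16*γ23 - 5/16*γ123
step 3: -333/40 - 129/8*γ1 - 9/16*γ2 + 3/8*γ3 + 15/16*γ12 + 111/80*γ13 + 5/32*γ23 - 3/32*γ123
step 4: 6429/200 + 279/16*γ1 - 2271/160*γ2 + 2007/160*γ3 - 1527/160*γ12 + 4471/800*γ13 + 171/80*γ23 - 11/40*γ123
Answer: 171/80


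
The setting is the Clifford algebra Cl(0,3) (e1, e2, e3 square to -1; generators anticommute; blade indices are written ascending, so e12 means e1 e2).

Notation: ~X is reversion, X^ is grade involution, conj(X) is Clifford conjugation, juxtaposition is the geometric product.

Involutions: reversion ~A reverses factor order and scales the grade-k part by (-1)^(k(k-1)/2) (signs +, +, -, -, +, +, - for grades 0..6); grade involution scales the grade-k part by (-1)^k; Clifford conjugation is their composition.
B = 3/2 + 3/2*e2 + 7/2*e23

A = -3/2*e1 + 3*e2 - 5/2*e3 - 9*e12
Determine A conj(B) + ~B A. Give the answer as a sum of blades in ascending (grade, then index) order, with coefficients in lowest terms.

first term: 9/2 - 63/4*e1 + 53/4*e2 + 27/4*e3 - 45/4*e12 - 63/2*e13 - 15/4*e23 + 21/4*e123
second term: -9/2 - 63/4*e1 - 17/4*e2 - 57/4*e3 - 45/4*e12 + 63/2*e13 - 15/4*e23 + 21/4*e123
Answer: -63/2*e1 + 9*e2 - 15/2*e3 - 45/2*e12 - 15/2*e23 + 21/2*e123


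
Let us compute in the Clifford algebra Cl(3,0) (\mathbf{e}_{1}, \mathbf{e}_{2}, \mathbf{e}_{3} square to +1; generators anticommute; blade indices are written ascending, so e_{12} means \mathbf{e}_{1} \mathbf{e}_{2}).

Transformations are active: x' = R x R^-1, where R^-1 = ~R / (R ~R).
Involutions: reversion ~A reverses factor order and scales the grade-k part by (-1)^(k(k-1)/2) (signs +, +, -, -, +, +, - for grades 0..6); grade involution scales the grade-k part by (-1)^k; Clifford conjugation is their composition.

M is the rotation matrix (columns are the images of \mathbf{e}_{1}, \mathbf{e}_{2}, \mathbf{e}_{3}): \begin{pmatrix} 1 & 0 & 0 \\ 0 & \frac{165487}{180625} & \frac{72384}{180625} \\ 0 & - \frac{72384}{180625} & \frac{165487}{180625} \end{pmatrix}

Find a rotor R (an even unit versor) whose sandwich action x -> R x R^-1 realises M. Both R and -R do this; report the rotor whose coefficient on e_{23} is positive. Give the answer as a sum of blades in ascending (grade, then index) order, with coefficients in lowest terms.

Method: write R = a + b12*e_{12} + b13*e_{13} + b23*e_{23} with a^2 + b12^2 + b13^2 + b23^2 = 1 (so R^-1 = ~R). Expanding the columns R e_j ~R gives tr M = 4a^2 - 1 and, from the antisymmetric part, M21 - M12 = -4a*b12, M13 - M31 = 4a*b13, M32 - M23 = -4a*b23.
Here tr M = \frac{511599}{180625}, so a^2 = (1 + tr M)/4 = \frac{173056}{180625} and a = ±\frac{416}{425}. Taking a = \frac{416}{425}: M21 - M12 = 0, M13 - M31 = 0, M32 - M23 = -\frac{144768}{180625}, giving b12 = 0, b13 = 0, b23 = \frac{87}{425}, i.e. R = \frac{416}{425} + \frac{87}{425} e_{23}.
Its e_{23} coefficient is already positive.
Answer: \frac{416}{425} + \frac{87}{425} e_{23}. Why the constraint matters: R and -R act identically through the sandwich — M has trace \frac{511599}{180625} either way — so only the sign condition on e_{23} picks one of the two preimages.


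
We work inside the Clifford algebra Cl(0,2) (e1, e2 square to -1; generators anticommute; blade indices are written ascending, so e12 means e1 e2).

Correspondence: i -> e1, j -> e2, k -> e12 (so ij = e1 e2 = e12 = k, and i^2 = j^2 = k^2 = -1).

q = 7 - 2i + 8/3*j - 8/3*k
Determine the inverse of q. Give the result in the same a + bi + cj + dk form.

In blades: q = 7 - 2*e1 + 8/3*e2 - 8/3*e12.
With qbar = 7 + 2*e1 - 8/3*e2 + 8/3*e12 (scalar fixed, mapped units negated), q qbar = 605/9 (the sum of squared coefficients), so q^-1 = qbar / (605/9) = 63/605 + 18/605*e1 - 24/605*e2 + 24/605*e12; translating back:
Answer: 63/605 + 18/605*i - 24/605*j + 24/605*k


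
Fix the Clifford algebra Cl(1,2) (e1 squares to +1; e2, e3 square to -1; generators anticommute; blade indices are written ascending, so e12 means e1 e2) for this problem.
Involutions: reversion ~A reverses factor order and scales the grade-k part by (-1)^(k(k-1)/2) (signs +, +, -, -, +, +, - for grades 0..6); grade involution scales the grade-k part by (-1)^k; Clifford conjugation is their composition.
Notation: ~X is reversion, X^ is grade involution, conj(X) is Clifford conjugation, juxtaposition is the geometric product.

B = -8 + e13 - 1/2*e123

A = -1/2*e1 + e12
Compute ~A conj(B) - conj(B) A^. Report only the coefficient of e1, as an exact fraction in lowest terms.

first term: 4*e1 + e3 + 8*e12 - 3/4*e23
second term: -4*e1 - 8*e12 - 5/4*e23
Answer: 8


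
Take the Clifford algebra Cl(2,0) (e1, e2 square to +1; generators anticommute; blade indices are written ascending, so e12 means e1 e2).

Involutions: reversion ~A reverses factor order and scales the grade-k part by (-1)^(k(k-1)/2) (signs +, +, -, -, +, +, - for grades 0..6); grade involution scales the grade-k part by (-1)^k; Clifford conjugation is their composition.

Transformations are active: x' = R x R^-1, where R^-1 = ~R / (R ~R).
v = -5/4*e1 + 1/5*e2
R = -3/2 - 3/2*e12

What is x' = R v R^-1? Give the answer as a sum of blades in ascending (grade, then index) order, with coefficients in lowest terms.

~R = -3/2 + 3/2*e12, and R ~R = 9/2, so R^-1 = ~R / (9/2).
R v = 63/40*e1 - 87/40*e2
Answer: 1/5*e1 + 5/4*e2


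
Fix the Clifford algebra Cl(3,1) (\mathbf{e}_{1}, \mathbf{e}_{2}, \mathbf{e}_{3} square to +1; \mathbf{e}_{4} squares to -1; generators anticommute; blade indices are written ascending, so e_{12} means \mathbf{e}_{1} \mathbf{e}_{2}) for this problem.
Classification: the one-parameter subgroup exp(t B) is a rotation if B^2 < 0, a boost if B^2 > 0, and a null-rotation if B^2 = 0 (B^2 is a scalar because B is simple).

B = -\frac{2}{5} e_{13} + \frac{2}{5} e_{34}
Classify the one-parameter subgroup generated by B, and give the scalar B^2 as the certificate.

B^2 term by term: the squares give (-\frac{2}{5})^2*(e_{13})^2 + (\frac{2}{5})^2*(e_{34})^2 = \frac{4}{25}*(-1) + \frac{4}{25}*(+1) = 0 (each basis 2-blade squares to minus the product of its generators' squares); cross terms between blades sharing an index anticommute and cancel. So B^2 = 0.
Answer: null-rotation, certificate B^2 = 0. One invariant decides it: the square 0 survives every conjugation, and its sign is exactly the classification.


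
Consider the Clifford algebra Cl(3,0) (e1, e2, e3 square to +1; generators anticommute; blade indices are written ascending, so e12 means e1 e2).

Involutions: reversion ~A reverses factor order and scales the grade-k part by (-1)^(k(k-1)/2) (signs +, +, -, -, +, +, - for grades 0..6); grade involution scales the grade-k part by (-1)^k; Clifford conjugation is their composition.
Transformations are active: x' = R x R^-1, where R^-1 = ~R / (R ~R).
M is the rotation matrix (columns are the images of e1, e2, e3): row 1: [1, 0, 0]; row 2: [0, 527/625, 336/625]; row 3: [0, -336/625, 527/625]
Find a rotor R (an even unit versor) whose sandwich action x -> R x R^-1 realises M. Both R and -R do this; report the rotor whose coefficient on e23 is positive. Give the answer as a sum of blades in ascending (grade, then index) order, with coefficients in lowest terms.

Method: write R = a + b12*e12 + b13*e13 + b23*e23 with a^2 + b12^2 + b13^2 + b23^2 = 1 (so R^-1 = ~R). Expanding the columns R e_j ~R gives tr M = 4a^2 - 1 and, from the antisymmetric part, M21 - M12 = -4a*b12, M13 - M31 = 4a*b13, M32 - M23 = -4a*b23.
Here tr M = 1679/625, so a^2 = (1 + tr M)/4 = 576/625 and a = ±24/25. Taking a = 24/25: M21 - M12 = 0, M13 - M31 = 0, M32 - M23 = -672/625, giving b12 = 0, b13 = 0, b23 = 7/25, i.e. R = 24/25 + 7/25*e23.
Its e23 coefficient is already positive.
Answer: 24/25 + 7/25*e23. Recall the cover is two-to-one: with M of trace 1679/625, both preimages act alike, and the stated e23 sign chooses the sheet.


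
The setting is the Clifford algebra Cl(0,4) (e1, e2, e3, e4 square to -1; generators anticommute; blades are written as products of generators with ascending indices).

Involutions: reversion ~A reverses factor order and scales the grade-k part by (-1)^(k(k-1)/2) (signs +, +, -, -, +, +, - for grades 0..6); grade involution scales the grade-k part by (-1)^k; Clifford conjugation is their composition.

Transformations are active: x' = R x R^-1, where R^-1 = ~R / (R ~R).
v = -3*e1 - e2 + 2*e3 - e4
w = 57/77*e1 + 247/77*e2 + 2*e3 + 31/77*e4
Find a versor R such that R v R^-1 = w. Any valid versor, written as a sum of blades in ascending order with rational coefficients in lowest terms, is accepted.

Key observation: q(v) = q(w) = -15 (sandwiches preserve the norm), so R = v + w = -174/77*e1 + 170/77*e2 + 4*e3 - 46/77*e4 works whenever it is invertible — the component of v along it is kept and (v - w)/2 reverses, sending v to w.
Answer: -174/77*e1 + 170/77*e2 + 4*e3 - 46/77*e4


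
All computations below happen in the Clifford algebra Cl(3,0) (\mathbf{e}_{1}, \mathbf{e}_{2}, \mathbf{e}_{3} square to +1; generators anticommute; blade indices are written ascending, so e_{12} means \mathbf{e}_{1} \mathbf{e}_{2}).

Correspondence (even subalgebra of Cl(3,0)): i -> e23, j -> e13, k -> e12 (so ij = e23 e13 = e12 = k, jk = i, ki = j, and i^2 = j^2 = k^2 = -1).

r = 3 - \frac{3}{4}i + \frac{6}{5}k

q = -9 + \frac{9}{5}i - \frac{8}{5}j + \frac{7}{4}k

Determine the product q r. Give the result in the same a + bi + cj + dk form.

In blades: q = -9 + \frac{7}{4} e_{12} - \frac{8}{5} e_{13} + \frac{9}{5} e_{23}, r = 3 + \frac{6}{5} e_{12} - \frac{3}{4} e_{23}.
Distribute q over r term by term (generator squares from the signature, products reordered to ascending indices): (-9)*r = -27 - \frac{54}{5} e_{12} + \frac{27}{4} e_{23}; (\frac{7}{4} e_{12})*r = -\frac{21}{10} + \frac{21}{4} e_{12} - \frac{21}{16} e_{13}; (-\frac{8}{5} e_{13})*r = -\frac{6}{5} e_{12} - \frac{24}{5} e_{13} - \frac{48}{25} e_{23}; (\frac{9}{5} e_{23})*r = \frac{27}{20} - \frac{54}{25} e_{13} + \frac{27}{5} e_{23}.
Sum: -\frac{111}{4} - \frac{27}{4} e_{12} - \frac{3309}{400} e_{13} + \frac{1023}{100} e_{23}; translating back through the correspondence:
Answer: -\frac{111}{4} + \frac{1023}{100}i - \frac{3309}{400}j - \frac{27}{4}k


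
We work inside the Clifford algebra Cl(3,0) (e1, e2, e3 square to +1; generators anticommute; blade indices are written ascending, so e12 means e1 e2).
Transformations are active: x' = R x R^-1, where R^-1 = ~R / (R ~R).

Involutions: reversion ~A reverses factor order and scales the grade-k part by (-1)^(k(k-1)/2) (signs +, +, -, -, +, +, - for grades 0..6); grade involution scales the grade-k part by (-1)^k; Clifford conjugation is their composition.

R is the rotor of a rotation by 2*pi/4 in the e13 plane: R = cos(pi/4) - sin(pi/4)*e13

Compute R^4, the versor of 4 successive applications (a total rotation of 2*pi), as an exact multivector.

The rotor phase is half the rotation angle and phases add under composition, so 4 steps in the e13 plane accumulate phase 4*(pi/4) = pi: R^4 = cos(pi) - sin(pi)*e13.
cos(pi) = -1 and sin(pi) = 0, so R^4 = -1. The total rotation 2*pi is 1 full turn, so every vector returns to itself, yet the rotor is -1, on the OTHER sheet of the double cover (an odd number of 2*pi turns).
Answer: -1
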